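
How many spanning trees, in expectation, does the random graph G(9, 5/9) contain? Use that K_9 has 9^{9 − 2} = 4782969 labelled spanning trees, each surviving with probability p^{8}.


K_9 has 9^{9 − 2} = 4782969 labelled spanning trees.
For each such spanning tree H, let X_H = 1 if all 8 edges of H are present in G. Then P[X_H = 1] = p^{8} = (5/9)^{8} = 390625/43046721.
Summing the indicators: E[X] = Σ_H E[X_H] = 4782969 · p^{8} = 4782969 · 390625/43046721 = 390625/9.
Numerically: E[X] ≈ 43402.8.

E[X] = 4782969 · (5/9)^{8} = 390625/9 ≈ 43402.8.


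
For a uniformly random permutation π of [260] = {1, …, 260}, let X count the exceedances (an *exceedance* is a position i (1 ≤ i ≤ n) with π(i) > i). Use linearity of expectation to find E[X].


Write X = Σ_{i=1}^{260} X_i, where X_i = 1_{π(i) > i}.
For each fixed i, π(i) is uniform over {1, …, 260} (marginal of a uniform permutation), so P[π(i) > i] = (n − i)/n. Summing: Σ_{i=1}^{260} (n − i)/n = (0 + 1 + … + 259)/260 = 260(260 − 1)/(2·260) = (260 − 1)/2.
Hence E[X] = Σ_{i=1}^{260} (260 − i)/260 = 259/2 ≈ 129.50000.

E[X] = 259/2 = 129.50000.


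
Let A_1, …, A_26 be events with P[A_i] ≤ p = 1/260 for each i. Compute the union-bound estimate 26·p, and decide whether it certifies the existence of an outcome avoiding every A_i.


Union bound: P[∪_{i=1}^{26} A_i] ≤ Σ_i P[A_i] ≤ 26·p = 26·(1/260) = 1/10.
Numerically: 1/10 ≈ 0.10000.
Is 1/10 < 1? YES.
Since P[∪ A_i] ≤ 1/10 < 1, the complement has P[∩ A_i^c] ≥ 1 − 1/10 = 9/10 > 0, so some outcome avoids every A_i.

26·p = 1/10 ≈ 0.10000; existence CERTIFIED by the union bound.


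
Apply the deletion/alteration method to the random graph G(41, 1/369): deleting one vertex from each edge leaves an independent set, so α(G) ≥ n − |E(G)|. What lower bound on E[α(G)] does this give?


E[|E(G)|] = C(41, 2)·p = 820 · (1/369) = 20/9.
E[α(G)] ≥ n − E[|E(G)|] = 41 − 20/9 = 349/9.
Numerically: ≈ 38.778.
(This is only a lower bound; the true E[α(G)] may be larger.)

E[α(G)] ≥ 349/9 ≈ 38.778.


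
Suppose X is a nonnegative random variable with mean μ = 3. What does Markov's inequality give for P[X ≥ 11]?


μ = E[X] = 3, a = 11.
Markov: P[X ≥ 11] ≤ μ/a = (3)/11 = 3/11.
Numerically: ≈ 0.272727.
(Since a = 11 > μ = 3.000000, the bound 3/11 is < 1 and informative.)

P[X ≥ 11] ≤ 3/11 ≈ 0.272727.


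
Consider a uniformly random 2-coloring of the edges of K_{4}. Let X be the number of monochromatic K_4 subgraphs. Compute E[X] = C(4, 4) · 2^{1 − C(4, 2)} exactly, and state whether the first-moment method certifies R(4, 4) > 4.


E[X] = C(4, 4) · 2^{1 − 6} = 1 · 2^{−5} = 1/32.
As a reduced fraction: E[X] = 1/32 ≈ 0.031250.
Is E[X] < 1? YES.
Since E[X] < 1, there exists a 2-coloring of K_{4} with no monochromatic K_4; hence R(4, 4) > 4.

E[X] = 1/32 ≈ 0.031250; E[X] < 1, so R(4, 4) > 4.


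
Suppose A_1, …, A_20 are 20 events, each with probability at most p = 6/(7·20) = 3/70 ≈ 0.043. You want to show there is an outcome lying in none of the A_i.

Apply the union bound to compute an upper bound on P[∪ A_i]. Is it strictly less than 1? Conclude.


Union bound: P[∪_{i=1}^{20} A_i] ≤ Σ_i P[A_i] ≤ 20·p = 20·(3/70) = 6/7.
Numerically: 6/7 ≈ 0.857.
Is 6/7 < 1? YES.
Since P[∪ A_i] ≤ 6/7 < 1, the complement has P[∩ A_i^c] ≥ 1 − 6/7 = 1/7 > 0, so some outcome avoids every A_i.

20·p = 6/7 ≈ 0.857; existence CERTIFIED by the union bound.


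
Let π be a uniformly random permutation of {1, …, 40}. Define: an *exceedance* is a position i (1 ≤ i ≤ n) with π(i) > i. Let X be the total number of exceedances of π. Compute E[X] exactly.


Write X = Σ_{i=1}^{40} X_i, where X_i = 1_{π(i) > i}.
For each fixed i, π(i) is uniform over {1, …, 40} (marginal of a uniform permutation), so P[π(i) > i] = (n − i)/n. Summing: Σ_{i=1}^{40} (n − i)/n = (0 + 1 + … + 39)/40 = 40(40 − 1)/(2·40) = (40 − 1)/2.
Hence E[X] = Σ_{i=1}^{40} (40 − i)/40 = 39/2 ≈ 19.500.

E[X] = 39/2 = 19.500.


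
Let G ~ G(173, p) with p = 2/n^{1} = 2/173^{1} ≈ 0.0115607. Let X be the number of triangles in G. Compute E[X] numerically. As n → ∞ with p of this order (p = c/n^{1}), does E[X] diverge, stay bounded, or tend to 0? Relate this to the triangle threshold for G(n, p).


Number of potential triangles: C(173, 3) = 848046.
Each occurs with probability p³ ≈ (0.0115607)³ ≈ 1.54508251e-06.
By linearity: E[X] = C(173, 3)·p³ ≈ 848046 · 1.54508251e-06 ≈ 1.310301.
Here α = 1, so p = 2/n is exactly at the triangle threshold p ~ 1/n. Asymptotically E[X] → c³/6 = 2³/6 = 4/3 ≈ 1.333333, a bounded constant. In this regime the triangle count is asymptotically Poisson(c³/6).

E[X] ≈ 1.310301; in regime p = Θ(1/n^{1}) E[X] stays bounded (at the triangle threshold p ~ 1/n).


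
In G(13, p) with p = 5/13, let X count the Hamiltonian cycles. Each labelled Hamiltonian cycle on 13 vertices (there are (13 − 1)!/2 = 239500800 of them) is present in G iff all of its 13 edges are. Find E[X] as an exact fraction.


K_13 has (13 − 1)!/2 = 239500800 labelled Hamiltonian cycles.
For each such Hamiltonian cycle H, let X_H = 1 if all 13 edges of H are present in G. Then P[X_H = 1] = p^{13} = (5/13)^{13} = 1220703125/302875106592253.
Summing the indicators: E[X] = Σ_H E[X_H] = 239500800 · p^{13} = 239500800 · 1220703125/302875106592253 = 292359375000000000/302875106592253.
Numerically: E[X] ≈ 965.28.

E[X] = 239500800 · (5/13)^{13} = 292359375000000000/302875106592253 ≈ 965.28.


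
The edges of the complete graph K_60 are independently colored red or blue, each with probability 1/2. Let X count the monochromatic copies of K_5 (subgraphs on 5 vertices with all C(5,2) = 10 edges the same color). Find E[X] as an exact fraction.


Let X = Σ_S X_S over the C(60, 5) = 5461512 subsets S of size 5, where X_S = 1 if the K_5 on S is monochromatic.
For a fixed S, the K_5 on S has C(5, 2) = 10 edges. P[all 10 edges red] = (1/2)^10, and likewise for blue, so P[monochromatic] = 2·(1/2)^10 = 2^{1 − 10} = 1/512.
By linearity: E[X] = C(60, 5) · 2^{1 − 10} = 5461512 · 1/512 = 682689/64.
Numerically: E[X] ≈ 10667.0156.

E[X] = C(60,5)·2^(1−C(5,2)) = 682689/64 ≈ 10667.0156.


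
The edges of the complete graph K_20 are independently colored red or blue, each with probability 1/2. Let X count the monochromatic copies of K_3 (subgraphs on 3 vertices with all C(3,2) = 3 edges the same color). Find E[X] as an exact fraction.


Let X = Σ_S X_S over the C(20, 3) = 1140 subsets S of size 3, where X_S = 1 if the K_3 on S is monochromatic.
For a fixed S, the K_3 on S has C(3, 2) = 3 edges. P[all 3 edges red] = (1/2)^3, and likewise for blue, so P[monochromatic] = 2·(1/2)^3 = 2^{1 − 3} = 1/4.
Summing: E[X] = C(20, 3) · 2^{1 − 3} = 1140 · 1/4 = 285.
Numerically: E[X] ≈ 285.000000.

E[X] = C(20,3)·2^(1−C(3,2)) = 285 ≈ 285.000000.


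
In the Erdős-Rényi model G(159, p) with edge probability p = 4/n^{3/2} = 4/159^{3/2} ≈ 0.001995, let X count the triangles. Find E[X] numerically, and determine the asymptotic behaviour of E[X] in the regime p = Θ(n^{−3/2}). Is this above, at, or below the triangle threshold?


Number of potential triangles: C(159, 3) = 657359.
Each occurs with probability p³ ≈ (0.001995)³ ≈ 7.941324e-09.
By linearity: E[X] = C(159, 3)·p³ ≈ 657359 · 7.941324e-09 ≈ 0.0052.
Since α = 3/2 > 1, p = c/n^{3/2} = o(1/n) is below the triangle threshold p ~ 1/n. Asymptotically E[X] ~ (c³/6)·n^{3(1−α)} = (4³/6)·n^{-1.5} → 0, so by Markov's inequality G has no triangles w.h.p.

E[X] ≈ 0.0052; in regime p = Θ(1/n^{3/2}) E[X] tends to 0 (below the triangle threshold p ~ 1/n).


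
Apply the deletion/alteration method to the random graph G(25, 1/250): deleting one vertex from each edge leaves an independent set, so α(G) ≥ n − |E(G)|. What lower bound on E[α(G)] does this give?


E[|E(G)|] = C(25, 2)·p = 300 · (1/250) = 6/5.
E[α(G)] ≥ n − E[|E(G)|] = 25 − 6/5 = 119/5.
Numerically: ≈ 23.800.
(This is only a lower bound; the true E[α(G)] may be larger.)

E[α(G)] ≥ 119/5 ≈ 23.800.


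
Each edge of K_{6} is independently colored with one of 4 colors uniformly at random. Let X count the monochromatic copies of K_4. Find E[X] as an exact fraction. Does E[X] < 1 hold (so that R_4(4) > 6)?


E[X] = C(6, 4) · 4^{1 − 6} = 15 · 4^{−5} = 15/1024.
As a reduced fraction: E[X] = 15/1024 ≈ 0.015.
Is E[X] < 1? YES.
Since E[X] < 1, there exists a 4-coloring of K_{6} with no monochromatic K_4; hence R_4(4) > 6.

E[X] = 15/1024 ≈ 0.015; E[X] < 1, so R_4(4) > 6.


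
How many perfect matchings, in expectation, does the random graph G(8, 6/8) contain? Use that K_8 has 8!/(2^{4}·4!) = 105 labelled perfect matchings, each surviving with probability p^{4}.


K_8 has 8!/(2^{4}·4!) = 105 labelled perfect matchings.
For each such perfect matching H, let X_H = 1 if all 4 edges of H are present in G. Then P[X_H = 1] = p^{4} = (3/4)^{4} = 81/256.
By linearity: E[X] = Σ_H E[X_H] = 105 · p^{4} = 105 · 81/256 = 8505/256.
Numerically: E[X] ≈ 33.22.

E[X] = 105 · (3/4)^{4} = 8505/256 ≈ 33.22.


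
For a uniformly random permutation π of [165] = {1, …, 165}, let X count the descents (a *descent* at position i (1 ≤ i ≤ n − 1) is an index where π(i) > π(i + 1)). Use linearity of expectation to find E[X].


Write X = Σ X_I over i = 1, …, 164, with X_I the indicator of one descent.
There are 164 indicators.
For each fixed i, the pair (π(i), π(i+1)) is a uniformly random ordered pair of distinct values from {1, …, 165}; by symmetry P[π(i) > π(i+1)] = 1/2.
By linearity: E[X] = 164 · (1/2) = (165 − 1) · (1/2) = 82 ≈ 82.00000.

E[X] = 82 = 82.00000.


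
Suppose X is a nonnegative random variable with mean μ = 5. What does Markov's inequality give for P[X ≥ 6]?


μ = E[X] = 5, a = 6.
Markov: P[X ≥ 6] ≤ μ/a = (5)/6 = 5/6.
Numerically: ≈ 0.833.
(Since a = 6 > μ = 5.000, the bound 5/6 is < 1 and informative.)

P[X ≥ 6] ≤ 5/6 ≈ 0.833.


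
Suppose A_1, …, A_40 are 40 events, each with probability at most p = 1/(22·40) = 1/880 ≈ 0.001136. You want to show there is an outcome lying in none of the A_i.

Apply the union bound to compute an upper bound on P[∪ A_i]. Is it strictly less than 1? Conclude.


Union bound: P[∪_{i=1}^{40} A_i] ≤ Σ_i P[A_i] ≤ 40·p = 40·(1/880) = 1/22.
Numerically: 1/22 ≈ 0.045455.
Is 1/22 < 1? YES.
Since P[∪ A_i] ≤ 1/22 < 1, the complement has P[∩ A_i^c] ≥ 1 − 1/22 = 21/22 > 0, so some outcome avoids every A_i.

40·p = 1/22 ≈ 0.045455; existence CERTIFIED by the union bound.


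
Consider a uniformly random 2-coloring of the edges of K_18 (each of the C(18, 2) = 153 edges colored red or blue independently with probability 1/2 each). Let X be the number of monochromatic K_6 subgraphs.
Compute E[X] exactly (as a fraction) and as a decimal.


Let X = Σ_S X_S over the C(18, 6) = 18564 subsets S of size 6, where X_S = 1 if the K_6 on S is monochromatic.
For a fixed S, the K_6 on S has C(6, 2) = 15 edges. P[all 15 edges red] = (1/2)^15, and likewise for blue, so P[monochromatic] = 2·(1/2)^15 = 2^{1 − 15} = 1/16384.
By linearity: E[X] = C(18, 6) · 2^{1 − 15} = 18564 · 1/16384 = 4641/4096.
Numerically: E[X] ≈ 1.133057.

E[X] = C(18,6)·2^(1−C(6,2)) = 4641/4096 ≈ 1.133057.


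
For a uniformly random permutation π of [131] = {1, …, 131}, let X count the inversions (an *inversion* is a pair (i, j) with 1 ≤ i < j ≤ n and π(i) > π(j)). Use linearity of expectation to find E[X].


Write X = Σ X_I over the C(131, 2) = 8515 pairs i < j, with X_I the indicator of one inversion.
There are 8515 indicators.
For each fixed pair i < j, the values π(i) and π(j) are two distinct elements of {1, …, 131} in uniformly random order; by symmetry P[π(i) > π(j)] = 1/2.
By linearity: E[X] = 8515 · (1/2) = C(131, 2) · (1/2) = 8515/2 = 8515/2 ≈ 4257.5000.

E[X] = 8515/2 = 4257.5000.


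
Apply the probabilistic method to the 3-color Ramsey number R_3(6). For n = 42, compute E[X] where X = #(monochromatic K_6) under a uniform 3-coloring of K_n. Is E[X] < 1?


E[X] = C(42, 6) · 3^{1 − 15} = 5245786 · 3^{−14} = 5245786/4782969.
As a reduced fraction: E[X] = 5245786/4782969 ≈ 1.0967635.
Is E[X] < 1? NO.
Since E[X] ≥ 1, the first-moment bound is inconclusive at n = 42; it does NOT by itself certify R_3(6) > 42.

E[X] = 5245786/4782969 ≈ 1.0967635; E[X] ≥ 1; first-moment method inconclusive here.


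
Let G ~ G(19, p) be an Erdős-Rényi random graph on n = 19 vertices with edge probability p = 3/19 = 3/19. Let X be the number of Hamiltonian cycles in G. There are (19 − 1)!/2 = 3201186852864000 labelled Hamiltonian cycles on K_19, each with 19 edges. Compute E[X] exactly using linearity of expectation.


K_19 has (19 − 1)!/2 = 3201186852864000 labelled Hamiltonian cycles.
For each such Hamiltonian cycle H, let X_H = 1 if all 19 edges of H are present in G. Then P[X_H = 1] = p^{19} = (3/19)^{19} = 1162261467/1978419655660313589123979.
Summing the indicators: E[X] = Σ_H E[X_H] = 3201186852864000 · p^{19} = 3201186852864000 · 1162261467/1978419655660313589123979 = 3720616127750825791488000/1978419655660313589123979.
Numerically: E[X] ≈ 1.8806.

E[X] = 3201186852864000 · (3/19)^{19} = 3720616127750825791488000/1978419655660313589123979 ≈ 1.8806.


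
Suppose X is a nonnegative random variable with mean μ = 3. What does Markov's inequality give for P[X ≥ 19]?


μ = E[X] = 3, a = 19.
Markov: P[X ≥ 19] ≤ μ/a = (3)/19 = 3/19.
Numerically: ≈ 0.1579.
(Since a = 19 > μ = 3.0000, the bound 3/19 is < 1 and informative.)

P[X ≥ 19] ≤ 3/19 ≈ 0.1579.


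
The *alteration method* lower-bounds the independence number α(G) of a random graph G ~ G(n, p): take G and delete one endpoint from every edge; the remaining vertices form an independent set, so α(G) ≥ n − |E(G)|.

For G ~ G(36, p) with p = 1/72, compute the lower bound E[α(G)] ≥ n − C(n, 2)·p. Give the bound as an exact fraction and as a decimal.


E[|E(G)|] = C(36, 2)·p = 630 · (1/72) = 35/4.
E[α(G)] ≥ n − E[|E(G)|] = 36 − 35/4 = 109/4.
Numerically: ≈ 27.2500.
(This is only a lower bound; the true E[α(G)] may be larger.)

E[α(G)] ≥ 109/4 ≈ 27.2500.


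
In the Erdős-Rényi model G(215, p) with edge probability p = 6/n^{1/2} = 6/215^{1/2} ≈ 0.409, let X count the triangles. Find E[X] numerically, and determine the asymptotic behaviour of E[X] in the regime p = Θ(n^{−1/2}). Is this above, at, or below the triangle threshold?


Number of potential triangles: C(215, 3) = 1633355.
Each occurs with probability p³ ≈ (0.409)³ ≈ 6.85166e-02.
By linearity: E[X] = C(215, 3)·p³ ≈ 1633355 · 6.85166e-02 ≈ 111911.998.
Since α = 1/2 < 1, p = c/n^{1/2} ≫ 1/n is above the triangle threshold p ~ 1/n. Asymptotically E[X] ~ (c³/6)·n^{3(1−α)} = (6³/6)·n^{1.5} → ∞; triangles are abundant w.h.p.

E[X] ≈ 111911.998; in regime p = Θ(1/n^{1/2}) E[X] diverges (above the triangle threshold p ~ 1/n).


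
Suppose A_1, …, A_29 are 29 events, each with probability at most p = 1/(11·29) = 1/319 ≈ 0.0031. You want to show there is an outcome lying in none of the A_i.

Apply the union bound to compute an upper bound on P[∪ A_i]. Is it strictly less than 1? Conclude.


Union bound: P[∪_{i=1}^{29} A_i] ≤ Σ_i P[A_i] ≤ 29·p = 29·(1/319) = 1/11.
Numerically: 1/11 ≈ 0.0909.
Is 1/11 < 1? YES.
Since P[∪ A_i] ≤ 1/11 < 1, the complement has P[∩ A_i^c] ≥ 1 − 1/11 = 10/11 > 0, so some outcome avoids every A_i.

29·p = 1/11 ≈ 0.0909; existence CERTIFIED by the union bound.


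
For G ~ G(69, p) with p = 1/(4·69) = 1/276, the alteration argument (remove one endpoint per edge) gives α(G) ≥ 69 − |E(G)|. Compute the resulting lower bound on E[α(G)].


E[|E(G)|] = C(69, 2)·p = 2346 · (1/276) = 17/2.
E[α(G)] ≥ n − E[|E(G)|] = 69 − 17/2 = 121/2.
Numerically: ≈ 60.5000.
(This is only a lower bound; the true E[α(G)] may be larger.)

E[α(G)] ≥ 121/2 ≈ 60.5000.


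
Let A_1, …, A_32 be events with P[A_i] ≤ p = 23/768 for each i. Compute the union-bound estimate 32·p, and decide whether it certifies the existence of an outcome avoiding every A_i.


Union bound: P[∪_{i=1}^{32} A_i] ≤ Σ_i P[A_i] ≤ 32·p = 32·(23/768) = 23/24.
Numerically: 23/24 ≈ 0.9583333.
Is 23/24 < 1? YES.
Since P[∪ A_i] ≤ 23/24 < 1, the complement has P[∩ A_i^c] ≥ 1 − 23/24 = 1/24 > 0, so some outcome avoids every A_i.

32·p = 23/24 ≈ 0.9583333; existence CERTIFIED by the union bound.


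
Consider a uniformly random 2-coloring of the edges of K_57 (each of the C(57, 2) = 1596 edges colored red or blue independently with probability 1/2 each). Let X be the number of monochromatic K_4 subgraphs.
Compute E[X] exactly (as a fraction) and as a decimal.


Let X = Σ_S X_S over the C(57, 4) = 395010 subsets S of size 4, where X_S = 1 if the K_4 on S is monochromatic.
For a fixed S, the K_4 on S has C(4, 2) = 6 edges. P[all 6 edges red] = (1/2)^6, and likewise for blue, so P[monochromatic] = 2·(1/2)^6 = 2^{1 − 6} = 1/32.
By linearity of expectation: E[X] = C(57, 4) · 2^{1 − 6} = 395010 · 1/32 = 197505/16.
Numerically: E[X] ≈ 12344.062500.

E[X] = C(57,4)·2^(1−C(4,2)) = 197505/16 ≈ 12344.062500.


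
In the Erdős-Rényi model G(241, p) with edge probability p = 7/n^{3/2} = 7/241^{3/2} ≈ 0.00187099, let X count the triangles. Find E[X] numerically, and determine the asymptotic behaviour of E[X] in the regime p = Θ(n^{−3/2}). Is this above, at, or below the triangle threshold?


Number of potential triangles: C(241, 3) = 2303960.
Each occurs with probability p³ ≈ (0.00187099)³ ≈ 6.54963998e-09.
By linearity: E[X] = C(241, 3)·p³ ≈ 2303960 · 6.54963998e-09 ≈ 0.015090.
Since α = 3/2 > 1, p = c/n^{3/2} = o(1/n) is below the triangle threshold p ~ 1/n. Asymptotically E[X] ~ (c³/6)·n^{3(1−α)} = (7³/6)·n^{-1.5} → 0, so by Markov's inequality G has no triangles w.h.p.

E[X] ≈ 0.015090; in regime p = Θ(1/n^{3/2}) E[X] tends to 0 (below the triangle threshold p ~ 1/n).


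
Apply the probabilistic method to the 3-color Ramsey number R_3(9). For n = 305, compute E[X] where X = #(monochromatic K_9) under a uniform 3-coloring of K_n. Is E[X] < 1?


E[X] = C(305, 9) · 3^{1 − 36} = 55871664980896050 · 3^{−35} = 55871664980896050/50031545098999707.
As a reduced fraction: E[X] = 18623888326965350/16677181699666569 ≈ 1.11673.
Is E[X] < 1? NO.
Since E[X] ≥ 1, the first-moment bound is inconclusive at n = 305; it does NOT by itself certify R_3(9) > 305.

E[X] = 18623888326965350/16677181699666569 ≈ 1.11673; E[X] ≥ 1; first-moment method inconclusive here.


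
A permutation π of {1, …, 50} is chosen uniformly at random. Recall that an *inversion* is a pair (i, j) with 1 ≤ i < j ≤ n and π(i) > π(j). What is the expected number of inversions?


Write X = Σ X_I over the C(50, 2) = 1225 pairs i < j, with X_I the indicator of one inversion.
There are 1225 indicators.
For each fixed pair i < j, the values π(i) and π(j) are two distinct elements of {1, …, 50} in uniformly random order; by symmetry P[π(i) > π(j)] = 1/2.
By linearity: E[X] = 1225 · (1/2) = C(50, 2) · (1/2) = 1225/2 = 1225/2 ≈ 612.5000.

E[X] = 1225/2 = 612.5000.


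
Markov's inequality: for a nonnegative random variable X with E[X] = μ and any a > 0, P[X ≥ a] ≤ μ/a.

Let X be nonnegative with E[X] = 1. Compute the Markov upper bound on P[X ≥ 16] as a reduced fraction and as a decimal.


μ = E[X] = 1, a = 16.
Markov: P[X ≥ 16] ≤ μ/a = (1)/16 = 1/16.
Numerically: ≈ 0.062.
(Since a = 16 > μ = 1.000, the bound 1/16 is < 1 and informative.)

P[X ≥ 16] ≤ 1/16 ≈ 0.062.


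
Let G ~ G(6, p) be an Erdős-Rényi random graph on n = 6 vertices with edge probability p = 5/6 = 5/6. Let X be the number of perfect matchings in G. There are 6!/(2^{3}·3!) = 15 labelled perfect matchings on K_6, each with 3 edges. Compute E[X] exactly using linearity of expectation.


K_6 has 6!/(2^{3}·3!) = 15 labelled perfect matchings.
For each such perfect matching H, let X_H = 1 if all 3 edges of H are present in G. Then P[X_H = 1] = p^{3} = (5/6)^{3} = 125/216.
By linearity of expectation: E[X] = Σ_H E[X_H] = 15 · p^{3} = 15 · 125/216 = 625/72.
Numerically: E[X] ≈ 8.68056.

E[X] = 15 · (5/6)^{3} = 625/72 ≈ 8.68056.


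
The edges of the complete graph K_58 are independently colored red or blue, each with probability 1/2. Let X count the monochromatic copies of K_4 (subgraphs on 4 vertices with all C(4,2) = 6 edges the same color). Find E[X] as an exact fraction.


Let X = Σ_S X_S over the C(58, 4) = 424270 subsets S of size 4, where X_S = 1 if the K_4 on S is monochromatic.
For a fixed S, the K_4 on S has C(4, 2) = 6 edges. P[all 6 edges red] = (1/2)^6, and likewise for blue, so P[monochromatic] = 2·(1/2)^6 = 2^{1 − 6} = 1/32.
By linearity: E[X] = C(58, 4) · 2^{1 − 6} = 424270 · 1/32 = 212135/16.
Numerically: E[X] ≈ 13258.43750.

E[X] = C(58,4)·2^(1−C(4,2)) = 212135/16 ≈ 13258.43750.


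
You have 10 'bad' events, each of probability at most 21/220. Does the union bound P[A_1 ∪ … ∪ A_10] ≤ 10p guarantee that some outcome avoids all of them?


Union bound: P[∪_{i=1}^{10} A_i] ≤ Σ_i P[A_i] ≤ 10·p = 10·(21/220) = 21/22.
Numerically: 21/22 ≈ 0.95455.
Is 21/22 < 1? YES.
Since P[∪ A_i] ≤ 21/22 < 1, the complement has P[∩ A_i^c] ≥ 1 − 21/22 = 1/22 > 0, so some outcome avoids every A_i.

10·p = 21/22 ≈ 0.95455; existence CERTIFIED by the union bound.


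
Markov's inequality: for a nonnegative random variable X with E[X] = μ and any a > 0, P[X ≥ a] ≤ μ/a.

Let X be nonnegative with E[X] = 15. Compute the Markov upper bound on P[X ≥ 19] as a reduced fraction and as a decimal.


μ = E[X] = 15, a = 19.
Markov: P[X ≥ 19] ≤ μ/a = (15)/19 = 15/19.
Numerically: ≈ 0.789.
(Since a = 19 > μ = 15.000, the bound 15/19 is < 1 and informative.)

P[X ≥ 19] ≤ 15/19 ≈ 0.789.


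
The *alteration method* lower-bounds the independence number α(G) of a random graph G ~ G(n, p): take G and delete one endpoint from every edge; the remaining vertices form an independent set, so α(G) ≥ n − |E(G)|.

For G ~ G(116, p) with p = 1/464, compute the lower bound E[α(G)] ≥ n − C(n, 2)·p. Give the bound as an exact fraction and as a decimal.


E[|E(G)|] = C(116, 2)·p = 6670 · (1/464) = 115/8.
E[α(G)] ≥ n − E[|E(G)|] = 116 − 115/8 = 813/8.
Numerically: ≈ 101.625000.
(This is only a lower bound; the true E[α(G)] may be larger.)

E[α(G)] ≥ 813/8 ≈ 101.625000.


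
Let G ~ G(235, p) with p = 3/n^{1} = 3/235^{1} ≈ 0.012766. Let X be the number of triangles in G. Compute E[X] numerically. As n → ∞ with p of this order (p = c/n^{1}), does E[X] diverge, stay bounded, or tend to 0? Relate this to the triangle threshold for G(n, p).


Number of potential triangles: C(235, 3) = 2135445.
Each occurs with probability p³ ≈ (0.012766)³ ≈ 2.08046387e-06.
By linearity: E[X] = C(235, 3)·p³ ≈ 2135445 · 2.08046387e-06 ≈ 4.442716.
Here α = 1, so p = 3/n is exactly at the triangle threshold p ~ 1/n. Asymptotically E[X] → c³/6 = 3³/6 = 9/2 ≈ 4.500000, a bounded constant. In this regime the triangle count is asymptotically Poisson(c³/6).

E[X] ≈ 4.442716; in regime p = Θ(1/n^{1}) E[X] stays bounded (at the triangle threshold p ~ 1/n).


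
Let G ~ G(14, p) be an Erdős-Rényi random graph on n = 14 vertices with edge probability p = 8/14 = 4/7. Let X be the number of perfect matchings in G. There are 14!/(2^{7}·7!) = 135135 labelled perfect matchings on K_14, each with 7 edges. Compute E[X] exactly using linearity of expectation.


K_14 has 14!/(2^{7}·7!) = 135135 labelled perfect matchings.
For each such perfect matching H, let X_H = 1 if all 7 edges of H are present in G. Then P[X_H = 1] = p^{7} = (4/7)^{7} = 16384/823543.
By linearity: E[X] = Σ_H E[X_H] = 135135 · p^{7} = 135135 · 16384/823543 = 316293120/117649.
Numerically: E[X] ≈ 2688.

E[X] = 135135 · (4/7)^{7} = 316293120/117649 ≈ 2688.


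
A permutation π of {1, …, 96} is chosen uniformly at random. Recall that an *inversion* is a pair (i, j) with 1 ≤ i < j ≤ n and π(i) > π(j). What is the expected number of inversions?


Write X = Σ X_I over the C(96, 2) = 4560 pairs i < j, with X_I the indicator of one inversion.
There are 4560 indicators.
For each fixed pair i < j, the values π(i) and π(j) are two distinct elements of {1, …, 96} in uniformly random order; by symmetry P[π(i) > π(j)] = 1/2.
By linearity: E[X] = 4560 · (1/2) = C(96, 2) · (1/2) = 4560/2 = 2280 ≈ 2280.00000.

E[X] = 2280 = 2280.00000.


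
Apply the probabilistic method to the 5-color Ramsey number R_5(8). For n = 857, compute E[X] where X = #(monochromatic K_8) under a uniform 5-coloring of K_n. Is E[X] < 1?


E[X] = C(857, 8) · 5^{1 − 28} = 6983854138365964575 · 5^{−27} = 6983854138365964575/7450580596923828125.
As a reduced fraction: E[X] = 279354165534638583/298023223876953125 ≈ 0.937357.
Is E[X] < 1? YES.
Since E[X] < 1, there exists a 5-coloring of K_{857} with no monochromatic K_8; hence R_5(8) > 857.

E[X] = 279354165534638583/298023223876953125 ≈ 0.937357; E[X] < 1, so R_5(8) > 857.


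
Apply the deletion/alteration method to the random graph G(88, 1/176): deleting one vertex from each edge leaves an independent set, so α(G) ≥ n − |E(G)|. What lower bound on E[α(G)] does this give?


E[|E(G)|] = C(88, 2)·p = 3828 · (1/176) = 87/4.
E[α(G)] ≥ n − E[|E(G)|] = 88 − 87/4 = 265/4.
Numerically: ≈ 66.250.
(This is only a lower bound; the true E[α(G)] may be larger.)

E[α(G)] ≥ 265/4 ≈ 66.250.


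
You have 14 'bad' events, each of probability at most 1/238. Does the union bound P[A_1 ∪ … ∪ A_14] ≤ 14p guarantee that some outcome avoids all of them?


Union bound: P[∪_{i=1}^{14} A_i] ≤ Σ_i P[A_i] ≤ 14·p = 14·(1/238) = 1/17.
Numerically: 1/17 ≈ 0.058824.
Is 1/17 < 1? YES.
Since P[∪ A_i] ≤ 1/17 < 1, the complement has P[∩ A_i^c] ≥ 1 − 1/17 = 16/17 > 0, so some outcome avoids every A_i.

14·p = 1/17 ≈ 0.058824; existence CERTIFIED by the union bound.


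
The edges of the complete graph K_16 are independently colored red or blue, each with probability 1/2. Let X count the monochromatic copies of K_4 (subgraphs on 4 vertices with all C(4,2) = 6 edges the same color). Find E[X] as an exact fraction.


Let X = Σ_S X_S over the C(16, 4) = 1820 subsets S of size 4, where X_S = 1 if the K_4 on S is monochromatic.
For a fixed S, the K_4 on S has C(4, 2) = 6 edges. P[all 6 edges red] = (1/2)^6, and likewise for blue, so P[monochromatic] = 2·(1/2)^6 = 2^{1 − 6} = 1/32.
Summing: E[X] = C(16, 4) · 2^{1 − 6} = 1820 · 1/32 = 455/8.
Numerically: E[X] ≈ 56.875.

E[X] = C(16,4)·2^(1−C(4,2)) = 455/8 ≈ 56.875.


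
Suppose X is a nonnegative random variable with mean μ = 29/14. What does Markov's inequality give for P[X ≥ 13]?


μ = E[X] = 29/14, a = 13.
Markov: P[X ≥ 13] ≤ μ/a = (29/14)/13 = 29/182.
Numerically: ≈ 0.1593.
(Since a = 13 > μ = 2.0714, the bound 29/182 is < 1 and informative.)

P[X ≥ 13] ≤ 29/182 ≈ 0.1593.


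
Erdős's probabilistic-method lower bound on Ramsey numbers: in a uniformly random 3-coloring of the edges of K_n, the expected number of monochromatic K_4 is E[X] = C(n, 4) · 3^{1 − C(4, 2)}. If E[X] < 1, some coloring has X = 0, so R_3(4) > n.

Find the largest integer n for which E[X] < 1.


We need C(n, 4) · 3^{1 − 6} < 1, i.e. C(n, 4) < 3^{6 − 1} = 243.
Check values of n near the boundary:
  n = 5: C(5, 4) = 5; 5 < 243? YES
  n = 6: C(6, 4) = 15; 15 < 243? YES
  n = 7: C(7, 4) = 35; 35 < 243? YES
  n = 8: C(8, 4) = 70; 70 < 243? YES
  n = 9: C(9, 4) = 126; 126 < 243? YES
  n = 10: C(10, 4) = 210; 210 < 243? YES
  n = 11: C(11, 4) = 330; 330 < 243? NO
  n = 12: C(12, 4) = 495; 495 < 243? NO
The largest n with C(n, 4) < 243 is n = 10 (where E[X] = 70/81 ≈ 0.8641975). Hence R_3(4) > 10, i.e. R_3(4) ≥ 11.

Largest n = 10; hence R_3(4) > 10.


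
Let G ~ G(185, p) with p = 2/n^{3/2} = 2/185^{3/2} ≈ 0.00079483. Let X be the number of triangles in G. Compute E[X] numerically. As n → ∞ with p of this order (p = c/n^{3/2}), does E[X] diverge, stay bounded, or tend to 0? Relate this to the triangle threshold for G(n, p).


Number of potential triangles: C(185, 3) = 1038220.
Each occurs with probability p³ ≈ (0.00079483)³ ≈ 5.0213120e-10.
By linearity: E[X] = C(185, 3)·p³ ≈ 1038220 · 5.0213120e-10 ≈ 0.00052.
Since α = 3/2 > 1, p = c/n^{3/2} = o(1/n) is below the triangle threshold p ~ 1/n. Asymptotically E[X] ~ (c³/6)·n^{3(1−α)} = (2³/6)·n^{-1.5} → 0, so by Markov's inequality G has no triangles w.h.p.

E[X] ≈ 0.00052; in regime p = Θ(1/n^{3/2}) E[X] tends to 0 (below the triangle threshold p ~ 1/n).


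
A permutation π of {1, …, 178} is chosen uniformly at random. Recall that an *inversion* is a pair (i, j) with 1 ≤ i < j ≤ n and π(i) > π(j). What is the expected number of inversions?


Write X = Σ X_I over the C(178, 2) = 15753 pairs i < j, with X_I the indicator of one inversion.
There are 15753 indicators.
For each fixed pair i < j, the values π(i) and π(j) are two distinct elements of {1, …, 178} in uniformly random order; by symmetry P[π(i) > π(j)] = 1/2.
By linearity: E[X] = 15753 · (1/2) = C(178, 2) · (1/2) = 15753/2 = 15753/2 ≈ 7876.500000.

E[X] = 15753/2 = 7876.500000.


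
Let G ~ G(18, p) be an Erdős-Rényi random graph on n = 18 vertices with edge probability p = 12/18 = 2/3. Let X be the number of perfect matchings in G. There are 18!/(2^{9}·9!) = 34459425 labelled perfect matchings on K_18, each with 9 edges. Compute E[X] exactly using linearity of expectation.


K_18 has 18!/(2^{9}·9!) = 34459425 labelled perfect matchings.
For each such perfect matching H, let X_H = 1 if all 9 edges of H are present in G. Then P[X_H = 1] = p^{9} = (2/3)^{9} = 512/19683.
Summing the indicators: E[X] = Σ_H E[X_H] = 34459425 · p^{9} = 34459425 · 512/19683 = 217817600/243.
Numerically: E[X] ≈ 896369.

E[X] = 34459425 · (2/3)^{9} = 217817600/243 ≈ 896369.


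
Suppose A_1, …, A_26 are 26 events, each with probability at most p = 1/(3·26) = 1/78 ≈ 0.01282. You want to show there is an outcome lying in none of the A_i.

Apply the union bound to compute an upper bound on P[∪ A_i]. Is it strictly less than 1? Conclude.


Union bound: P[∪_{i=1}^{26} A_i] ≤ Σ_i P[A_i] ≤ 26·p = 26·(1/78) = 1/3.
Numerically: 1/3 ≈ 0.33333.
Is 1/3 < 1? YES.
Since P[∪ A_i] ≤ 1/3 < 1, the complement has P[∩ A_i^c] ≥ 1 − 1/3 = 2/3 > 0, so some outcome avoids every A_i.

26·p = 1/3 ≈ 0.33333; existence CERTIFIED by the union bound.


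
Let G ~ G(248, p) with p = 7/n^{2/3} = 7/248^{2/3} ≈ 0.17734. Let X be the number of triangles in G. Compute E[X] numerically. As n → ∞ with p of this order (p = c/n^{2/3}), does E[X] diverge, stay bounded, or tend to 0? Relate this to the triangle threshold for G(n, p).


Number of potential triangles: C(248, 3) = 2511496.
Each occurs with probability p³ ≈ (0.17734)³ ≈ 5.5768730e-03.
By linearity: E[X] = C(248, 3)·p³ ≈ 2511496 · 5.5768730e-03 ≈ 14006.29435.
Since α = 2/3 < 1, p = c/n^{2/3} ≫ 1/n is above the triangle threshold p ~ 1/n. Asymptotically E[X] ~ (c³/6)·n^{3(1−α)} = (7³/6)·n^{1} → ∞; triangles are abundant w.h.p.

E[X] ≈ 14006.29435; in regime p = Θ(1/n^{2/3}) E[X] diverges (above the triangle threshold p ~ 1/n).


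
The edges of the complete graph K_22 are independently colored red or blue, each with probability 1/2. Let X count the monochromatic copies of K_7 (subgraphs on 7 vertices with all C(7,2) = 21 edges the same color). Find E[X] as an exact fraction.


Let X = Σ_S X_S over the C(22, 7) = 170544 subsets S of size 7, where X_S = 1 if the K_7 on S is monochromatic.
For a fixed S, the K_7 on S has C(7, 2) = 21 edges. P[all 21 edges red] = (1/2)^21, and likewise for blue, so P[monochromatic] = 2·(1/2)^21 = 2^{1 − 21} = 1/1048576.
By linearity: E[X] = C(22, 7) · 2^{1 − 21} = 170544 · 1/1048576 = 10659/65536.
Numerically: E[X] ≈ 0.162643.

E[X] = C(22,7)·2^(1−C(7,2)) = 10659/65536 ≈ 0.162643.


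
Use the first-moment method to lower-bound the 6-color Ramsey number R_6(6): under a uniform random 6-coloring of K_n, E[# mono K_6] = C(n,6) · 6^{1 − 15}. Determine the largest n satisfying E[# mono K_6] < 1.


We need C(n, 6) · 6^{1 − 15} < 1, i.e. C(n, 6) < 6^{15 − 1} = 78364164096.
Check values of n near the boundary:
  n = 197: C(197, 6) = 75176946208; 75176946208 < 78364164096? YES
  n = 198: C(198, 6) = 77526225777; 77526225777 < 78364164096? YES
  n = 199: C(199, 6) = 79936367511; 79936367511 < 78364164096? NO
  n = 200: C(200, 6) = 82408626300; 82408626300 < 78364164096? NO
The largest n with C(n, 6) < 78364164096 is n = 198 (where E[X] = 25842075259/26121388032 ≈ 0.989). Hence R_6(6) > 198, i.e. R_6(6) ≥ 199.

Largest n = 198; hence R_6(6) > 198.


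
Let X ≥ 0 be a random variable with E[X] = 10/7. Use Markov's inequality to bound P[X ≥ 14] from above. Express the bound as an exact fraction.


μ = E[X] = 10/7, a = 14.
Markov: P[X ≥ 14] ≤ μ/a = (10/7)/14 = 5/49.
Numerically: ≈ 0.102041.
(Since a = 14 > μ = 1.428571, the bound 5/49 is < 1 and informative.)

P[X ≥ 14] ≤ 5/49 ≈ 0.102041.


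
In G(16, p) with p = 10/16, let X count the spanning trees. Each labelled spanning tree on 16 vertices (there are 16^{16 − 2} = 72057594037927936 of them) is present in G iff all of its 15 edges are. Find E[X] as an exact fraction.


K_16 has 16^{16 − 2} = 72057594037927936 labelled spanning trees.
For each such spanning tree H, let X_H = 1 if all 15 edges of H are present in G. Then P[X_H = 1] = p^{15} = (5/8)^{15} = 30517578125/35184372088832.
Summing the indicators: E[X] = Σ_H E[X_H] = 72057594037927936 · p^{15} = 72057594037927936 · 30517578125/35184372088832 = 62500000000000.
Numerically: E[X] ≈ 6.25e+13.

E[X] = 72057594037927936 · (5/8)^{15} = 62500000000000 ≈ 6.25e+13.


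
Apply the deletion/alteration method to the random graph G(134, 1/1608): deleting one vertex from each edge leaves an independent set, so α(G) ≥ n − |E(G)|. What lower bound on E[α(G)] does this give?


E[|E(G)|] = C(134, 2)·p = 8911 · (1/1608) = 133/24.
E[α(G)] ≥ n − E[|E(G)|] = 134 − 133/24 = 3083/24.
Numerically: ≈ 128.4583.
(This is only a lower bound; the true E[α(G)] may be larger.)

E[α(G)] ≥ 3083/24 ≈ 128.4583.


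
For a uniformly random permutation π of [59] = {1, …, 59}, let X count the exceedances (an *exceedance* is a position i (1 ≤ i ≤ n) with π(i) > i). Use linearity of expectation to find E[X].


Write X = Σ_{i=1}^{59} X_i, where X_i = 1_{π(i) > i}.
For each fixed i, π(i) is uniform over {1, …, 59} (marginal of a uniform permutation), so P[π(i) > i] = (n − i)/n. Summing: Σ_{i=1}^{59} (n − i)/n = (0 + 1 + … + 58)/59 = 59(59 − 1)/(2·59) = (59 − 1)/2.
Hence E[X] = Σ_{i=1}^{59} (59 − i)/59 = 29 ≈ 29.00000.

E[X] = 29 = 29.00000.


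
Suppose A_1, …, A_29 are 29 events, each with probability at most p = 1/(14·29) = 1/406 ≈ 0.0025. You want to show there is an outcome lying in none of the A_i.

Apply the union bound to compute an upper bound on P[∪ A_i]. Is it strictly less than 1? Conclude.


Union bound: P[∪_{i=1}^{29} A_i] ≤ Σ_i P[A_i] ≤ 29·p = 29·(1/406) = 1/14.
Numerically: 1/14 ≈ 0.0714.
Is 1/14 < 1? YES.
Since P[∪ A_i] ≤ 1/14 < 1, the complement has P[∩ A_i^c] ≥ 1 − 1/14 = 13/14 > 0, so some outcome avoids every A_i.

29·p = 1/14 ≈ 0.0714; existence CERTIFIED by the union bound.


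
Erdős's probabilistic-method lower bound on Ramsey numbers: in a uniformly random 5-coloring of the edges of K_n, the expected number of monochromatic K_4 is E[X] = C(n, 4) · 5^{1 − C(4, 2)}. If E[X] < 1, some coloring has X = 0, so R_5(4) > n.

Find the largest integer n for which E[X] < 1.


We need C(n, 4) · 5^{1 − 6} < 1, i.e. C(n, 4) < 5^{6 − 1} = 3125.
Check values of n near the boundary:
  n = 12: C(12, 4) = 495; 495 < 3125? YES
  n = 13: C(13, 4) = 715; 715 < 3125? YES
  n = 14: C(14, 4) = 1001; 1001 < 3125? YES
  n = 15: C(15, 4) = 1365; 1365 < 3125? YES
  n = 16: C(16, 4) = 1820; 1820 < 3125? YES
  n = 17: C(17, 4) = 2380; 2380 < 3125? YES
  n = 18: C(18, 4) = 3060; 3060 < 3125? YES
  n = 19: C(19, 4) = 3876; 3876 < 3125? NO
  n = 20: C(20, 4) = 4845; 4845 < 3125? NO
  n = 21: C(21, 4) = 5985; 5985 < 3125? NO
The largest n with C(n, 4) < 3125 is n = 18 (where E[X] = 612/625 ≈ 0.97920). Hence R_5(4) > 18, i.e. R_5(4) ≥ 19.

Largest n = 18; hence R_5(4) > 18.


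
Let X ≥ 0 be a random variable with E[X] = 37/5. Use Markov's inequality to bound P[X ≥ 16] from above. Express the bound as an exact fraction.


μ = E[X] = 37/5, a = 16.
Markov: P[X ≥ 16] ≤ μ/a = (37/5)/16 = 37/80.
Numerically: ≈ 0.4625.
(Since a = 16 > μ = 7.4000, the bound 37/80 is < 1 and informative.)

P[X ≥ 16] ≤ 37/80 ≈ 0.4625.


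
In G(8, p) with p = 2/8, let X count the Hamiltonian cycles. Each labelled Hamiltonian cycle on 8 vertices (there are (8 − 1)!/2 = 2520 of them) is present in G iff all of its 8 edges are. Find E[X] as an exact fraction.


K_8 has (8 − 1)!/2 = 2520 labelled Hamiltonian cycles.
For each such Hamiltonian cycle H, let X_H = 1 if all 8 edges of H are present in G. Then P[X_H = 1] = p^{8} = (1/4)^{8} = 1/65536.
By linearity: E[X] = Σ_H E[X_H] = 2520 · p^{8} = 2520 · 1/65536 = 315/8192.
Numerically: E[X] ≈ 0.0384521.

E[X] = 2520 · (1/4)^{8} = 315/8192 ≈ 0.0384521.


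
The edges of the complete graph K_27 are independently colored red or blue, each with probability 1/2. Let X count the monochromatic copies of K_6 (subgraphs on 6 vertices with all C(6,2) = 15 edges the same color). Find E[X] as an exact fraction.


Let X = Σ_S X_S over the C(27, 6) = 296010 subsets S of size 6, where X_S = 1 if the K_6 on S is monochromatic.
For a fixed S, the K_6 on S has C(6, 2) = 15 edges. P[all 15 edges red] = (1/2)^15, and likewise for blue, so P[monochromatic] = 2·(1/2)^15 = 2^{1 − 15} = 1/16384.
By linearity: E[X] = C(27, 6) · 2^{1 − 15} = 296010 · 1/16384 = 148005/8192.
Numerically: E[X] ≈ 18.067017.

E[X] = C(27,6)·2^(1−C(6,2)) = 148005/8192 ≈ 18.067017.


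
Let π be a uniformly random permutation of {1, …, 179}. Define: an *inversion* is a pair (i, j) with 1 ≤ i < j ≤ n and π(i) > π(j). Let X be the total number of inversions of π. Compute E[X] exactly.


Write X = Σ X_I over the C(179, 2) = 15931 pairs i < j, with X_I the indicator of one inversion.
There are 15931 indicators.
For each fixed pair i < j, the values π(i) and π(j) are two distinct elements of {1, …, 179} in uniformly random order; by symmetry P[π(i) > π(j)] = 1/2.
By linearity: E[X] = 15931 · (1/2) = C(179, 2) · (1/2) = 15931/2 = 15931/2 ≈ 7965.50000.

E[X] = 15931/2 = 7965.50000.


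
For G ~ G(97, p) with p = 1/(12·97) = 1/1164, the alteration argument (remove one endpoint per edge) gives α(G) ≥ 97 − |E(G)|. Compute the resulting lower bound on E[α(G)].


E[|E(G)|] = C(97, 2)·p = 4656 · (1/1164) = 4.
E[α(G)] ≥ n − E[|E(G)|] = 97 − 4 = 93.
Numerically: ≈ 93.0000.
(This is only a lower bound; the true E[α(G)] may be larger.)

E[α(G)] ≥ 93 ≈ 93.0000.


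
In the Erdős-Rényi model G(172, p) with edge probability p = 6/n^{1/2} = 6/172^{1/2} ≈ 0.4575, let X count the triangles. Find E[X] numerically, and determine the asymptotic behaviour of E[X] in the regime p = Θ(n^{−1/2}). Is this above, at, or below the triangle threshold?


Number of potential triangles: C(172, 3) = 833340.
Each occurs with probability p³ ≈ (0.4575)³ ≈ 9.5754916e-02.
By linearity: E[X] = C(172, 3)·p³ ≈ 833340 · 9.5754916e-02 ≈ 79796.40191.
Since α = 1/2 < 1, p = c/n^{1/2} ≫ 1/n is above the triangle threshold p ~ 1/n. Asymptotically E[X] ~ (c³/6)·n^{3(1−α)} = (6³/6)·n^{1.5} → ∞; triangles are abundant w.h.p.

E[X] ≈ 79796.40191; in regime p = Θ(1/n^{1/2}) E[X] diverges (above the triangle threshold p ~ 1/n).
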